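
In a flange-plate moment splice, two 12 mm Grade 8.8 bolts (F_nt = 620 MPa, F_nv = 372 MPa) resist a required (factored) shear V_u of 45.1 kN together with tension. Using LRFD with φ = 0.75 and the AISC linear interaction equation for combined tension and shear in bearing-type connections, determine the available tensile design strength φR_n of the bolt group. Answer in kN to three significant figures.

A_b = π·12²/4 = 113.1 mm²; f_rv = 45.1 × 1000 / (2 × 113.1) = 199.4 MPa.
F'_nt = 1.3 F_nt − (F_nt / φF_nv) f_rv = 1.3·620 − (620/(0.75·372))·199.4 = 362.9 MPa, capped at F_nt → F'_nt = 362.9 MPa.
R_n = F'_nt · A_b · n = 362.9 × 113.1 × 2 / 1000 = 82.09 kN.
Design strength φR_n = 0.75 × 82.09 = 61.6 kN.

61.6 kN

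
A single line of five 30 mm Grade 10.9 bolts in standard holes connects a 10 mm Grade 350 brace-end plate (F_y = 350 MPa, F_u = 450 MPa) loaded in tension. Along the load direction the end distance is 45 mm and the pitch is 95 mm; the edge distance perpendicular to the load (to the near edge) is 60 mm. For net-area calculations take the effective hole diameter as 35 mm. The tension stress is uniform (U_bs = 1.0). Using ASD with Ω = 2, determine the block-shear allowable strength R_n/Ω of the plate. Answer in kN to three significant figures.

Shear plane L_v = 45 + 4·95 = 425 mm; A_gv = 425 × 10 = 4250 mm².
A_nv = (425 − 4.5·35) × 10 = 2675 mm².
A_nt = (60 − 0.5·35) × 10 = 425 mm².
0.6 F_u A_nv = 722.2 kN; 0.6 F_y A_gv = 892.5 kN → shear rupture governs the shear term.
R_n = 722.2 + 1.0 × 450 × 425 / 1000 = 913.5 kN.
Allowable strength R_n/Ω = 913.5 / 2 = 457 kN.

457 kN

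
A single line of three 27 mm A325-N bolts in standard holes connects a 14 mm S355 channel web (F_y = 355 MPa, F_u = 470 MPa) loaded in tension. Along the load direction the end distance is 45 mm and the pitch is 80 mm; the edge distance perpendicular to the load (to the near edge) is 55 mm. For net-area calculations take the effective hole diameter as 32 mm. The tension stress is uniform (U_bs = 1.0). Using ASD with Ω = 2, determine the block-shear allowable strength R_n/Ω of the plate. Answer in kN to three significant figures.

Shear plane L_v = 45 + 2·80 = 205 mm; A_gv = 205 × 14 = 2870 mm².
A_nv = (205 − 2.5·32) × 14 = 1750 mm².
A_nt = (55 − 0.5·32) × 14 = 546 mm².
0.6 F_u A_nv = 493.5 kN; 0.6 F_y A_gv = 611.3 kN → shear rupture governs the shear term.
R_n = 493.5 + 1.0 × 470 × 546 / 1000 = 750.1 kN.
Allowable strength R_n/Ω = 750.1 / 2 = 375 kN.

375 kN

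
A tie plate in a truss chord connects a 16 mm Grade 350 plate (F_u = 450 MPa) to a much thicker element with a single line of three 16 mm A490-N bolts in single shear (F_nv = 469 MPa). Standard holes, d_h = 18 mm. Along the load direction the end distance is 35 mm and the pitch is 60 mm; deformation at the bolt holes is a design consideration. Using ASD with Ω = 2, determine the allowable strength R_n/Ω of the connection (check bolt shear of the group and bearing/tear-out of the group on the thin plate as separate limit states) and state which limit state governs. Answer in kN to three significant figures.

Bolt shear: A_b = π·16²/4 = 201.1 mm²; R_n = 469 × 201.1 × 3 × 1 / 1000 = 282.9 kN → 282.9 / 2 = 141 kN.
Bearing (1.2 l_c t F_u ≤ 2.4 d t F_u): upper limit = 2.4·16·16·450 / 1000 = 276.5 kN.
  Edge l_c = 35 − 18/2 = 26 → r_n = 224.6 kN; interior l_c = 60 − 18 = 42 → r_n = 276.5 kN.
  R_n,bearing = 1·224.6 + 2·276.5 = 777.6 kN → 777.6 / 2 = 389 kN.
Bolt shear governs: 141 kN.

141 kN (bolt shear governs)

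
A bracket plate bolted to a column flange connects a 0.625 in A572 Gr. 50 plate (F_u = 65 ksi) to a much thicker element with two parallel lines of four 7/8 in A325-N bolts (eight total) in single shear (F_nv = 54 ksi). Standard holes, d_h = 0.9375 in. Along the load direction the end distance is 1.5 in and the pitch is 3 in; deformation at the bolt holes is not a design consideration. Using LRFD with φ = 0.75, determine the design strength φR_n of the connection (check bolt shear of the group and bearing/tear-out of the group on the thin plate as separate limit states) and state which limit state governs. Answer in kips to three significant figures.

195 kips (bolt shear governs)

Bolt shear: A_b = π·0.875²/4 = 0.6013 in²; R_n = 54 × 0.6013 × 8 × 1 = 259.8 kips → 0.75 × 259.8 = 195 kips.
Bearing (1.5 l_c t F_u ≤ 3.0 d t F_u): upper limit = 3.0·0.875·0.625·65 = 106.6 kips.
  Edge l_c = 1.5 − 0.9375/2 = 1.031 → r_n = 62.84 kips; interior l_c = 3 − 0.9375 = 2.062 → r_n = 106.6 kips.
  R_n,bearing = 2·62.84 + 6·106.6 = 765.5 kips → 0.75 × 765.5 = 574 kips.
Bolt shear governs: 195 kips.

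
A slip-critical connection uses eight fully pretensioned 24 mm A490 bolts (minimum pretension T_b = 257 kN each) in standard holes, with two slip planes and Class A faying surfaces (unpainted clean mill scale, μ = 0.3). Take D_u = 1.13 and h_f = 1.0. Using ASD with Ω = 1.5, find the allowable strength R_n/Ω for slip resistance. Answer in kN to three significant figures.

R_n = μ · D_u · h_f · T_b · n_s · n_b = 0.3 × 1.13 × 1.0 × 257 × 2 × 8 = 1394 kN.
Allowable strength R_n/Ω = 1394 / 1.5 = 929 kN.

929 kN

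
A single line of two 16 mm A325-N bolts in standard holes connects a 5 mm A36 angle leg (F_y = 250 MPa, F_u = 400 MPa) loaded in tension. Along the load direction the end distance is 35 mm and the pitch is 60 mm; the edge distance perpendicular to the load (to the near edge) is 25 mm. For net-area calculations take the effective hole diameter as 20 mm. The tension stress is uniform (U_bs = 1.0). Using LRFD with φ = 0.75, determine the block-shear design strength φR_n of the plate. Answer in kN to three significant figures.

Shear plane L_v = 35 + 1·60 = 95 mm; A_gv = 95 × 5 = 475 mm².
A_nv = (95 − 1.5·20) × 5 = 325 mm².
A_nt = (25 − 0.5·20) × 5 = 75 mm².
0.6 F_u A_nv = 78 kN; 0.6 F_y A_gv = 71.25 kN → shear yielding governs the shear term.
R_n = 71.25 + 1.0 × 400 × 75 / 1000 = 101.2 kN.
Design strength φR_n = 0.75 × 101.2 = 75.9 kN.

75.9 kN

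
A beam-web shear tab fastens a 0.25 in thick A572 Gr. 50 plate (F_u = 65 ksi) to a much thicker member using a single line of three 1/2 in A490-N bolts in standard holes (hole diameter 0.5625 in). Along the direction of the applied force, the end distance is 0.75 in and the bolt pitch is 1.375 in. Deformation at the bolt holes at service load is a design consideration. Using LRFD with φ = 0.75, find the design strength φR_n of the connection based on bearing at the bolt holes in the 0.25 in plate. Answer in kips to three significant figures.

Per bolt r_n = 1.2 l_c t F_u ≤ 2.4 d t F_u; upper limit = 2.4 × 0.5 × 0.25 × 65 = 19.5 kips.
Edge bolt: l_c = 0.75 − 0.5625/2 = 0.4688 in → 1.2 × 0.4688 × 0.25 × 65 = 9.141 → r_n = 9.141 kips.
Interior bolts: l_c = 1.375 − 0.5625 = 0.8125 in → 1.2 × 0.8125 × 0.25 × 65 = 15.84 → r_n = 15.84 kips.
R_n = 1 × 9.141 + 2 × 15.84 = 40.83 kips.
Design strength φR_n = 0.75 × 40.83 = 30.6 kips.

30.6 kips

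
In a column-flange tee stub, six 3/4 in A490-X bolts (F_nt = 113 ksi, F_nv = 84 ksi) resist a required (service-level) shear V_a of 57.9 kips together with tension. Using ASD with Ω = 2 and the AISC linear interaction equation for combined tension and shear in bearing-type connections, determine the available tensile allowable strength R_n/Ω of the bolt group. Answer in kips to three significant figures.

A_b = π·0.75²/4 = 0.4418 in²; f_rv = 57.9 / (6 × 0.4418) = 21.84 ksi.
F'_nt = 1.3 F_nt − (Ω F_nt / F_nv) f_rv = 1.3·113 − (2·113/84)·21.84 = 88.13 ksi, capped at F_nt → F'_nt = 88.13 ksi.
R_n = F'_nt · A_b · n = 88.13 × 0.4418 × 6 = 233.6 kips.
Allowable strength R_n/Ω = 233.6 / 2 = 117 kips.

117 kips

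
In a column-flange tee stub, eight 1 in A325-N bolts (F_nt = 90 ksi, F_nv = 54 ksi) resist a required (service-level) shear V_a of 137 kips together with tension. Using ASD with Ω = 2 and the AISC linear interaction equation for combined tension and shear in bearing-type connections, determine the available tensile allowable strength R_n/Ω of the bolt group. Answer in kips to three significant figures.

139 kips

A_b = π·1²/4 = 0.7854 in²; f_rv = 137 / (8 × 0.7854) = 21.8 ksi.
F'_nt = 1.3 F_nt − (Ω F_nt / F_nv) f_rv = 1.3·90 − (2·90/54)·21.8 = 44.32 ksi, capped at F_nt → F'_nt = 44.32 ksi.
R_n = F'_nt · A_b · n = 44.32 × 0.7854 × 8 = 278.5 kips.
Allowable strength R_n/Ω = 278.5 / 2 = 139 kips.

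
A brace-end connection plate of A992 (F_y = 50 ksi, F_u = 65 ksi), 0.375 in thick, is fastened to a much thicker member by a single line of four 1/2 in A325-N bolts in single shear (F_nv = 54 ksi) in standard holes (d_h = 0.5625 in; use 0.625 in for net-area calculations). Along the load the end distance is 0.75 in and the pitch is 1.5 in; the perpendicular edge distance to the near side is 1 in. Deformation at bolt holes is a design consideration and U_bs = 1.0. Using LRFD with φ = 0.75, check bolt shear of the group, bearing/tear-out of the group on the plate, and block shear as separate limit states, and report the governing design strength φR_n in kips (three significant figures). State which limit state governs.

31.8 kips (bolt shear governs)

Bolt shear: A_b = π·0.5²/4 = 0.1963 in²; R_n = 54 × 0.1963 × 4 × 1 = 42.41 kips → 0.75 × 42.41 = 31.8 kips.
Bearing: edge l_c = 0.4688, r_n = 13.71 kips; interior l_c = 0.9375, r_n = 27.42 kips; R_n = 13.71 + 3·27.42 = 95.98 kips → 72 kips.
Block shear: A_gv = 1.969, A_nv = 1.148, A_nt = 0.2578 in²; R_n = min(0.6F_uA_nv, 0.6F_yA_gv) + U_bs·F_u·A_nt = 61.55 kips → 46.2 kips.
Bolt shear governs: 31.8 kips.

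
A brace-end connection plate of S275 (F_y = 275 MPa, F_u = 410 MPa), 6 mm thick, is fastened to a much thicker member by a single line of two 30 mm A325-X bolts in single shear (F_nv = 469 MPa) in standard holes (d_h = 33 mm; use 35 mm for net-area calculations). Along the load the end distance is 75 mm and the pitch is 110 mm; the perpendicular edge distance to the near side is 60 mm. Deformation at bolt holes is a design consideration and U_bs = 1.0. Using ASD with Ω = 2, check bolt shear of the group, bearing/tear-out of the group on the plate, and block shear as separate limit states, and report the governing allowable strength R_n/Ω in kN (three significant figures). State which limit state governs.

Bolt shear: A_b = π·30²/4 = 706.9 mm²; R_n = 469 × 706.9 × 2 × 1 / 1000 = 663 kN → 663 / 2 = 332 kN.
Bearing: edge l_c = 58.5, r_n = 172.7 kN; interior l_c = 77, r_n = 177.1 kN; R_n = 172.7 + 1·177.1 = 349.8 kN → 175 kN.
Block shear: A_gv = 1110, A_nv = 795, A_nt = 255 mm²; R_n = min(0.6F_uA_nv, 0.6F_yA_gv) + U_bs·F_u·A_nt = 287.7 kN → 144 kN.
Block shear governs: 144 kN.

144 kN (block shear governs)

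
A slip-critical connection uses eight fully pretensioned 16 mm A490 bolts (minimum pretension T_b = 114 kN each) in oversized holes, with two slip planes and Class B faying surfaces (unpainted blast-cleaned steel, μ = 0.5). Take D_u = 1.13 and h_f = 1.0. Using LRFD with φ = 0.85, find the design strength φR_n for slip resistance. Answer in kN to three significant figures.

876 kN

R_n = μ · D_u · h_f · T_b · n_s · n_b = 0.5 × 1.13 × 1.0 × 114 × 2 × 8 = 1031 kN.
Design strength φR_n = 0.85 × 1031 = 876 kN.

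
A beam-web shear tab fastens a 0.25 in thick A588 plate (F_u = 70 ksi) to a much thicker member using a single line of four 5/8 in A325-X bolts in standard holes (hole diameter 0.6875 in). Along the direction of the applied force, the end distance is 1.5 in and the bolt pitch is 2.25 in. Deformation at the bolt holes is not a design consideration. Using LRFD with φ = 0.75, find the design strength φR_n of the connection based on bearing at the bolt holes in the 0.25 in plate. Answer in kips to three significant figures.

Per bolt r_n = 1.5 l_c t F_u ≤ 3.0 d t F_u; upper limit = 3.0 × 0.625 × 0.25 × 70 = 32.81 kips.
Edge bolt: l_c = 1.5 − 0.6875/2 = 1.156 in → 1.5 × 1.156 × 0.25 × 70 = 30.35 → r_n = 30.35 kips.
Interior bolts: l_c = 2.25 − 0.6875 = 1.562 in → 1.5 × 1.562 × 0.25 × 70 = 41.02 → r_n = 32.81 kips.
R_n = 1 × 30.35 + 3 × 32.81 = 128.8 kips.
Design strength φR_n = 0.75 × 128.8 = 96.6 kips.

96.6 kips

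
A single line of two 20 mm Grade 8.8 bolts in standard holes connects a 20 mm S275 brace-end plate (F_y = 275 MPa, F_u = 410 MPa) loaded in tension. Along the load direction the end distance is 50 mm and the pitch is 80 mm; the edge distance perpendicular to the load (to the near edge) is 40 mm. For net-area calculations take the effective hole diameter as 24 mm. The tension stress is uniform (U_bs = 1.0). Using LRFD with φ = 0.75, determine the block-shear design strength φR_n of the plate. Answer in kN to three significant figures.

494 kN

Shear plane L_v = 50 + 1·80 = 130 mm; A_gv = 130 × 20 = 2600 mm².
A_nv = (130 − 1.5·24) × 20 = 1880 mm².
A_nt = (40 − 0.5·24) × 20 = 560 mm².
0.6 F_u A_nv = 462.5 kN; 0.6 F_y A_gv = 429 kN → shear yielding governs the shear term.
R_n = 429 + 1.0 × 410 × 560 / 1000 = 658.6 kN.
Design strength φR_n = 0.75 × 658.6 = 494 kN.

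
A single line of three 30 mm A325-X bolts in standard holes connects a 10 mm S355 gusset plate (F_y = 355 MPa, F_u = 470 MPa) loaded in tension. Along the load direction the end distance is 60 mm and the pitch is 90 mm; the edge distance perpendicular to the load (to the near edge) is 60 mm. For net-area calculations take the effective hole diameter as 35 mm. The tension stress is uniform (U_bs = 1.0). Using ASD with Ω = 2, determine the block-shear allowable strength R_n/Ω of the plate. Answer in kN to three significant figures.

Shear plane L_v = 60 + 2·90 = 240 mm; A_gv = 240 × 10 = 2400 mm².
A_nv = (240 − 2.5·35) × 10 = 1525 mm².
A_nt = (60 − 0.5·35) × 10 = 425 mm².
0.6 F_u A_nv = 430.1 kN; 0.6 F_y A_gv = 511.2 kN → shear rupture governs the shear term.
R_n = 430.1 + 1.0 × 470 × 425 / 1000 = 629.8 kN.
Allowable strength R_n/Ω = 629.8 / 2 = 315 kN.

315 kN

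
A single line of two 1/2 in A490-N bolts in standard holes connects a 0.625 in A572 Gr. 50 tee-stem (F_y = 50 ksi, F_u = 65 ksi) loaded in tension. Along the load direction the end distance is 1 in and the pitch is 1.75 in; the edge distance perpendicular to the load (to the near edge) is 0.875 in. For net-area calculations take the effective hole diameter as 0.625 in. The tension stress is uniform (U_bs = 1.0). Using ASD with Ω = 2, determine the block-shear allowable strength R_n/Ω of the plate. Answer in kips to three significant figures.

33.5 kips

Shear plane L_v = 1 + 1·1.75 = 2.75 in; A_gv = 2.75 × 0.625 = 1.719 in².
A_nv = (2.75 − 1.5·0.625) × 0.625 = 1.133 in².
A_nt = (0.875 − 0.5·0.625) × 0.625 = 0.3516 in².
0.6 F_u A_nv = 44.18 kips; 0.6 F_y A_gv = 51.56 kips → shear rupture governs the shear term.
R_n = 44.18 + 1.0 × 65 × 0.3516 = 67.03 kips.
Allowable strength R_n/Ω = 67.03 / 2 = 33.5 kips.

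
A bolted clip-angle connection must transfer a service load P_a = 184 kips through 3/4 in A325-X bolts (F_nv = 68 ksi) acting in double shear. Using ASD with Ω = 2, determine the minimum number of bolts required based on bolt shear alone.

7 bolts

A_b = π·0.75²/4 = 0.4418 in².
Per-bolt allowable strength R_n/Ω = 68 × 0.4418 × 2 / 2 = 30.04 kips.
n ≥ 184 / 30.04 = 6.125 → use 7 bolts.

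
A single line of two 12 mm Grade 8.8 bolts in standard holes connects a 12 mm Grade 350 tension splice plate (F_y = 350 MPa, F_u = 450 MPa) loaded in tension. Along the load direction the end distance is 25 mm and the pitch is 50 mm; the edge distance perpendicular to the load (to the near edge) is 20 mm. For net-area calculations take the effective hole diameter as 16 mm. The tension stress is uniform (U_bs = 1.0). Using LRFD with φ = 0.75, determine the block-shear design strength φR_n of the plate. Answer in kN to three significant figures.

Shear plane L_v = 25 + 1·50 = 75 mm; A_gv = 75 × 12 = 900 mm².
A_nv = (75 − 1.5·16) × 12 = 612 mm².
A_nt = (20 − 0.5·16) × 12 = 144 mm².
0.6 F_u A_nv = 165.2 kN; 0.6 F_y A_gv = 189 kN → shear rupture governs the shear term.
R_n = 165.2 + 1.0 × 450 × 144 / 1000 = 230 kN.
Design strength φR_n = 0.75 × 230 = 173 kN.

173 kN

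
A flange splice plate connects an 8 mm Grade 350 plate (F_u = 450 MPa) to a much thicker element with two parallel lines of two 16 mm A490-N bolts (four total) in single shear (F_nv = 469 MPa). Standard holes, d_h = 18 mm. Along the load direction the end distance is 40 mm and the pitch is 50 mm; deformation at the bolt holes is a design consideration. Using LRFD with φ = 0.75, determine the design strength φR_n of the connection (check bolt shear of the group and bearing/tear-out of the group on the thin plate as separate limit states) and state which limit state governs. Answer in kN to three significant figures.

283 kN (bolt shear governs)

Bolt shear: A_b = π·16²/4 = 201.1 mm²; R_n = 469 × 201.1 × 4 × 1 / 1000 = 377.2 kN → 0.75 × 377.2 = 283 kN.
Bearing (1.2 l_c t F_u ≤ 2.4 d t F_u): upper limit = 2.4·16·8·450 / 1000 = 138.2 kN.
  Edge l_c = 40 − 18/2 = 31 → r_n = 133.9 kN; interior l_c = 50 − 18 = 32 → r_n = 138.2 kN.
  R_n,bearing = 2·133.9 + 2·138.2 = 544.3 kN → 0.75 × 544.3 = 408 kN.
Bolt shear governs: 283 kN.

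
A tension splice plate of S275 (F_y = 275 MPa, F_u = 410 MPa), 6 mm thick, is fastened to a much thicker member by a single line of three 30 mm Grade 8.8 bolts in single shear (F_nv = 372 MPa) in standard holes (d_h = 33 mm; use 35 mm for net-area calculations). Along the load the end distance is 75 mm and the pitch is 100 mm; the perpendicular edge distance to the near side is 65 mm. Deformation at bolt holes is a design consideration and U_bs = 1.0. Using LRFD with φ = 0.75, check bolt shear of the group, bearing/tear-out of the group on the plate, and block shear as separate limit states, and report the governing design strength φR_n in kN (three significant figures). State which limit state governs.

292 kN (block shear governs)

Bolt shear: A_b = π·30²/4 = 706.9 mm²; R_n = 372 × 706.9 × 3 × 1 / 1000 = 788.9 kN → 0.75 × 788.9 = 592 kN.
Bearing: edge l_c = 58.5, r_n = 172.7 kN; interior l_c = 67, r_n = 177.1 kN; R_n = 172.7 + 2·177.1 = 526.9 kN → 395 kN.
Block shear: A_gv = 1650, A_nv = 1125, A_nt = 285 mm²; R_n = min(0.6F_uA_nv, 0.6F_yA_gv) + U_bs·F_u·A_nt = 389.1 kN → 292 kN.
Block shear governs: 292 kN.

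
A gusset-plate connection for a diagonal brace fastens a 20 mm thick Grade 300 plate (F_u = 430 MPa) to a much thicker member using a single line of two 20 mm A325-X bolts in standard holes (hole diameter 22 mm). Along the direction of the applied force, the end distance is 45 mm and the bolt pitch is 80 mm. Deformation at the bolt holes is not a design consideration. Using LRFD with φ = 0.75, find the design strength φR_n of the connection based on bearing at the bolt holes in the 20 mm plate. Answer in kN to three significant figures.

Per bolt r_n = 1.5 l_c t F_u ≤ 3.0 d t F_u; upper limit = 3.0 × 20 × 20 × 430 / 1000 = 516 kN.
Edge bolt: l_c = 45 − 22/2 = 34 mm → 1.5 × 34 × 20 × 430 / 1000 = 438.6 → r_n = 438.6 kN.
Interior bolts: l_c = 80 − 22 = 58 mm → 1.5 × 58 × 20 × 430 / 1000 = 748.2 → r_n = 516 kN.
R_n = 1 × 438.6 + 1 × 516 = 954.6 kN.
Design strength φR_n = 0.75 × 954.6 = 716 kN.

716 kN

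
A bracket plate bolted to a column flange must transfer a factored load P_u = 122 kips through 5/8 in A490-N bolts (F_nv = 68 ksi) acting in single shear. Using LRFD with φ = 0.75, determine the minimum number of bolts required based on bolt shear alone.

8 bolts

A_b = π·0.625²/4 = 0.3068 in².
Per-bolt design strength φR_n = 0.75 × 68 × 0.3068 × 1 = 15.65 kips.
n ≥ 122 / 15.65 = 7.797 → use 8 bolts.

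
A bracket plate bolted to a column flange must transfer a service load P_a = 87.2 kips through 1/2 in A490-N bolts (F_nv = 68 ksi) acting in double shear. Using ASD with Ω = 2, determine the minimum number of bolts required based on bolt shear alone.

A_b = π·0.5²/4 = 0.1963 in².
Per-bolt allowable strength R_n/Ω = 68 × 0.1963 × 2 / 2 = 13.35 kips.
n ≥ 87.2 / 13.35 = 6.531 → use 7 bolts.

7 bolts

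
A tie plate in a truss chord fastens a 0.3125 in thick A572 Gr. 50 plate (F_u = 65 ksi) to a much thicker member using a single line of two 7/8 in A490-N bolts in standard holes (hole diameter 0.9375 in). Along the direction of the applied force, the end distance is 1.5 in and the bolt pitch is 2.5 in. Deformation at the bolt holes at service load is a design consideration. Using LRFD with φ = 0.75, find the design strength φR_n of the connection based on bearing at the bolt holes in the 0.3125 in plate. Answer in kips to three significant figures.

Per bolt r_n = 1.2 l_c t F_u ≤ 2.4 d t F_u; upper limit = 2.4 × 0.875 × 0.3125 × 65 = 42.66 kips.
Edge bolt: l_c = 1.5 − 0.9375/2 = 1.031 in → 1.2 × 1.031 × 0.3125 × 65 = 25.14 → r_n = 25.14 kips.
Interior bolts: l_c = 2.5 − 0.9375 = 1.562 in → 1.2 × 1.562 × 0.3125 × 65 = 38.09 → r_n = 38.09 kips.
R_n = 1 × 25.14 + 1 × 38.09 = 63.22 kips.
Design strength φR_n = 0.75 × 63.22 = 47.4 kips.

47.4 kips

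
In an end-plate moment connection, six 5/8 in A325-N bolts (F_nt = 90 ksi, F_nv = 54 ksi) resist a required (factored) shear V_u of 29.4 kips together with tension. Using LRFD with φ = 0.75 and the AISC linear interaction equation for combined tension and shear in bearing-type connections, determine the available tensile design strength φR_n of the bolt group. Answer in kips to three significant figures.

113 kips

A_b = π·0.625²/4 = 0.3068 in²; f_rv = 29.4 / (6 × 0.3068) = 15.97 ksi.
F'_nt = 1.3 F_nt − (F_nt / φF_nv) f_rv = 1.3·90 − (90/(0.75·54))·15.97 = 81.51 ksi, capped at F_nt → F'_nt = 81.51 ksi.
R_n = F'_nt · A_b · n = 81.51 × 0.3068 × 6 = 150 kips.
Design strength φR_n = 0.75 × 150 = 113 kips.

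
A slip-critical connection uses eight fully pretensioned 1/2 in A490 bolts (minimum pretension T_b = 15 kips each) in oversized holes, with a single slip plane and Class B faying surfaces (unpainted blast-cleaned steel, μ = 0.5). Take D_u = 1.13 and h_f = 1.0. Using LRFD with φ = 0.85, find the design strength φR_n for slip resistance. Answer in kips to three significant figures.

57.6 kips

R_n = μ · D_u · h_f · T_b · n_s · n_b = 0.5 × 1.13 × 1.0 × 15 × 1 × 8 = 67.8 kips.
Design strength φR_n = 0.85 × 67.8 = 57.6 kips.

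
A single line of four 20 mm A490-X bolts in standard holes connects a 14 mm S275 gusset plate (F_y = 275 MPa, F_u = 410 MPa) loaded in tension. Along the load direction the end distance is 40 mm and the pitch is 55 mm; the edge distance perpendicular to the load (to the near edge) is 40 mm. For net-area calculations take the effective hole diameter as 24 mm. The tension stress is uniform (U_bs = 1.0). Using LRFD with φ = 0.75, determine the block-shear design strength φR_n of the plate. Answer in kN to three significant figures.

Shear plane L_v = 40 + 3·55 = 205 mm; A_gv = 205 × 14 = 2870 mm².
A_nv = (205 − 3.5·24) × 14 = 1694 mm².
A_nt = (40 − 0.5·24) × 14 = 392 mm².
0.6 F_u A_nv = 416.7 kN; 0.6 F_y A_gv = 473.6 kN → shear rupture governs the shear term.
R_n = 416.7 + 1.0 × 410 × 392 / 1000 = 577.4 kN.
Design strength φR_n = 0.75 × 577.4 = 433 kN.

433 kN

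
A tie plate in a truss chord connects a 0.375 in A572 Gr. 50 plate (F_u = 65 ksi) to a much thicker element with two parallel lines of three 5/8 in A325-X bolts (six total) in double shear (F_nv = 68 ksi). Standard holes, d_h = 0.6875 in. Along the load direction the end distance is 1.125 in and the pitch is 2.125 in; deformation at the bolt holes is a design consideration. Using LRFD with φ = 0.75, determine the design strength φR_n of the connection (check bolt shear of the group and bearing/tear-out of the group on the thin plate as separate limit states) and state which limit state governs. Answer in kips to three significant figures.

Bolt shear: A_b = π·0.625²/4 = 0.3068 in²; R_n = 68 × 0.3068 × 6 × 2 = 250.3 kips → 0.75 × 250.3 = 188 kips.
Bearing (1.2 l_c t F_u ≤ 2.4 d t F_u): upper limit = 2.4·0.625·0.375·65 = 36.56 kips.
  Edge l_c = 1.125 − 0.6875/2 = 0.7812 → r_n = 22.85 kips; interior l_c = 2.125 − 0.6875 = 1.438 → r_n = 36.56 kips.
  R_n,bearing = 2·22.85 + 4·36.56 = 192 kips → 0.75 × 192 = 144 kips.
Bearing governs: 144 kips.

144 kips (bearing governs)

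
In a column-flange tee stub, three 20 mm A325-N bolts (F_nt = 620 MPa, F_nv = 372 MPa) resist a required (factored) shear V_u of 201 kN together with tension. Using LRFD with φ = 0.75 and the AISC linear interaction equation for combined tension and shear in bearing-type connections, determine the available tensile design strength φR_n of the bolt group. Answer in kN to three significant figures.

A_b = π·20²/4 = 314.2 mm²; f_rv = 201 × 1000 / (3 × 314.2) = 213.3 MPa.
F'_nt = 1.3 F_nt − (F_nt / φF_nv) f_rv = 1.3·620 − (620/(0.75·372))·213.3 = 332.1 MPa, capped at F_nt → F'_nt = 332.1 MPa.
R_n = F'_nt · A_b · n = 332.1 × 314.2 × 3 / 1000 = 313 kN.
Design strength φR_n = 0.75 × 313 = 235 kN.

235 kN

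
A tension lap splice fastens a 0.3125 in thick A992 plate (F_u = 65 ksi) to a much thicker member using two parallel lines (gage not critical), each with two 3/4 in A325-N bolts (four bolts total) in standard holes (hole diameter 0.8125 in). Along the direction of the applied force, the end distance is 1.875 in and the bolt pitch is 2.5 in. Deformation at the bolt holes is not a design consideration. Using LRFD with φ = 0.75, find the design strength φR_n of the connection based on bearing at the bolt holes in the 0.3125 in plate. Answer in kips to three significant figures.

Per bolt r_n = 1.5 l_c t F_u ≤ 3.0 d t F_u; upper limit = 3.0 × 0.75 × 0.3125 × 65 = 45.7 kips.
Edge bolt: l_c = 1.875 − 0.8125/2 = 1.469 in → 1.5 × 1.469 × 0.3125 × 65 = 44.75 → r_n = 44.75 kips.
Interior bolts: l_c = 2.5 − 0.8125 = 1.688 in → 1.5 × 1.688 × 0.3125 × 65 = 51.42 → r_n = 45.7 kips.
R_n = 2 × 44.75 + 2 × 45.7 = 180.9 kips.
Design strength φR_n = 0.75 × 180.9 = 136 kips.

136 kips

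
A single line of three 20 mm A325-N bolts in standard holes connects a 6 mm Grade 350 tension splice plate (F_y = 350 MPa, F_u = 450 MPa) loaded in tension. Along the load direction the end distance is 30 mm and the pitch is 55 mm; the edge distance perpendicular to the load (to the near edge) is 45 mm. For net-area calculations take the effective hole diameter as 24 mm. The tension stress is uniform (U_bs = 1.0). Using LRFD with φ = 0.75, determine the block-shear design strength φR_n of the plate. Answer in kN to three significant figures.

164 kN

Shear plane L_v = 30 + 2·55 = 140 mm; A_gv = 140 × 6 = 840 mm².
A_nv = (140 − 2.5·24) × 6 = 480 mm².
A_nt = (45 − 0.5·24) × 6 = 198 mm².
0.6 F_u A_nv = 129.6 kN; 0.6 F_y A_gv = 176.4 kN → shear rupture governs the shear term.
R_n = 129.6 + 1.0 × 450 × 198 / 1000 = 218.7 kN.
Design strength φR_n = 0.75 × 218.7 = 164 kN.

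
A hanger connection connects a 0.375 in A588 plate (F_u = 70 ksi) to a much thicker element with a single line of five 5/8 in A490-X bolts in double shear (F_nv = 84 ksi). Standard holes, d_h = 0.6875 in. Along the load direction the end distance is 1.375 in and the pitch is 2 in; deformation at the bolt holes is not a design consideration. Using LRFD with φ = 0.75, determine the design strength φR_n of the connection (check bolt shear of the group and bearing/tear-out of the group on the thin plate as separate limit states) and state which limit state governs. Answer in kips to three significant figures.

Bolt shear: A_b = π·0.625²/4 = 0.3068 in²; R_n = 84 × 0.3068 × 5 × 2 = 257.7 kips → 0.75 × 257.7 = 193 kips.
Bearing (1.5 l_c t F_u ≤ 3.0 d t F_u): upper limit = 3.0·0.625·0.375·70 = 49.22 kips.
  Edge l_c = 1.375 − 0.6875/2 = 1.031 → r_n = 40.61 kips; interior l_c = 2 − 0.6875 = 1.312 → r_n = 49.22 kips.
  R_n,bearing = 1·40.61 + 4·49.22 = 237.5 kips → 0.75 × 237.5 = 178 kips.
Bearing governs: 178 kips.

178 kips (bearing governs)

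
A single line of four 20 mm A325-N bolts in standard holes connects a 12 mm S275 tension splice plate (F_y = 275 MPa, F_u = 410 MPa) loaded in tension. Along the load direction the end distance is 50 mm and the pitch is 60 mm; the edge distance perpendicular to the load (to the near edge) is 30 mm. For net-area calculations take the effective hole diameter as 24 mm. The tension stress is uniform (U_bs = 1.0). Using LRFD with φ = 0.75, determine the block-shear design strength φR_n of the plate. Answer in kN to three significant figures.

Shear plane L_v = 50 + 3·60 = 230 mm; A_gv = 230 × 12 = 2760 mm².
A_nv = (230 − 3.5·24) × 12 = 1752 mm².
A_nt = (30 − 0.5·24) × 12 = 216 mm².
0.6 F_u A_nv = 431 kN; 0.6 F_y A_gv = 455.4 kN → shear rupture governs the shear term.
R_n = 431 + 1.0 × 410 × 216 / 1000 = 519.6 kN.
Design strength φR_n = 0.75 × 519.6 = 390 kN.

390 kN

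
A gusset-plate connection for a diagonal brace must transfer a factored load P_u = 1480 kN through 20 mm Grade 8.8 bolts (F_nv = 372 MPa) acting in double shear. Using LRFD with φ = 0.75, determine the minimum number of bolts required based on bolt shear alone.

9 bolts

A_b = π·20²/4 = 314.2 mm².
Per-bolt design strength φR_n = 0.75 × 372 × 314.2 × 2 / 1000 = 175.3 kN.
n ≥ 1480 / 175.3 = 8.443 → use 9 bolts.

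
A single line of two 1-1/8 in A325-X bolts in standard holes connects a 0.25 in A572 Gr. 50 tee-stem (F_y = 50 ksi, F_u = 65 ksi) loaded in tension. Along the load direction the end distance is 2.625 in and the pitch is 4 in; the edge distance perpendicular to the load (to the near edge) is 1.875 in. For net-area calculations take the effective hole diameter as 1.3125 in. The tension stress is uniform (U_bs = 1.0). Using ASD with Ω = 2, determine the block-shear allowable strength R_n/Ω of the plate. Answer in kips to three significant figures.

32.6 kips

Shear plane L_v = 2.625 + 1·4 = 6.625 in; A_gv = 6.625 × 0.25 = 1.656 in².
A_nv = (6.625 − 1.5·1.3125) × 0.25 = 1.164 in².
A_nt = (1.875 − 0.5·1.3125) × 0.25 = 0.3047 in².
0.6 F_u A_nv = 45.4 kips; 0.6 F_y A_gv = 49.69 kips → shear rupture governs the shear term.
R_n = 45.4 + 1.0 × 65 × 0.3047 = 65.2 kips.
Allowable strength R_n/Ω = 65.2 / 2 = 32.6 kips.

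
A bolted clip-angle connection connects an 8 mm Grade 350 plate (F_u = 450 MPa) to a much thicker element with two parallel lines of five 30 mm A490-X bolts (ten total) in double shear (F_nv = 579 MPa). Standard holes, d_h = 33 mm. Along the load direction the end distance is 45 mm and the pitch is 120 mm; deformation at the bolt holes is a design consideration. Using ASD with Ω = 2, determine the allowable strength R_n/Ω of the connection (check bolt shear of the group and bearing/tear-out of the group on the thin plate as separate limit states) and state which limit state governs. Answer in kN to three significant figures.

1160 kN (bearing governs)

Bolt shear: A_b = π·30²/4 = 706.9 mm²; R_n = 579 × 706.9 × 10 × 2 / 1000 = 8185 kN → 8185 / 2 = 4090 kN.
Bearing (1.2 l_c t F_u ≤ 2.4 d t F_u): upper limit = 2.4·30·8·450 / 1000 = 259.2 kN.
  Edge l_c = 45 − 33/2 = 28.5 → r_n = 123.1 kN; interior l_c = 120 − 33 = 87 → r_n = 259.2 kN.
  R_n,bearing = 2·123.1 + 8·259.2 = 2320 kN → 2320 / 2 = 1160 kN.
Bearing governs: 1160 kN.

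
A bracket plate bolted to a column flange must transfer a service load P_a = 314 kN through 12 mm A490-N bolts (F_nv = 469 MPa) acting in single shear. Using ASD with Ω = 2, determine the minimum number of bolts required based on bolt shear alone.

A_b = π·12²/4 = 113.1 mm².
Per-bolt allowable strength R_n/Ω = 469 × 113.1 × 1 / 1000 / 2 = 26.52 kN.
n ≥ 314 / 26.52 = 11.84 → use 12 bolts.

12 bolts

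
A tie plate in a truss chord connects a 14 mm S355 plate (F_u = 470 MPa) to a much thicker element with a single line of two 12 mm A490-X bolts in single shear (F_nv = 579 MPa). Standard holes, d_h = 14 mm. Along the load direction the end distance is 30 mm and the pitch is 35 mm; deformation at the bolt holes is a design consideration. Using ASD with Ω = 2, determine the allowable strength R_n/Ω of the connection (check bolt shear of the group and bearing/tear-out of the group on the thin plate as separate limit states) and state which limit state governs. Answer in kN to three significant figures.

65.5 kN (bolt shear governs)

Bolt shear: A_b = π·12²/4 = 113.1 mm²; R_n = 579 × 113.1 × 2 × 1 / 1000 = 131 kN → 131 / 2 = 65.5 kN.
Bearing (1.2 l_c t F_u ≤ 2.4 d t F_u): upper limit = 2.4·12·14·470 / 1000 = 189.5 kN.
  Edge l_c = 30 − 14/2 = 23 → r_n = 181.6 kN; interior l_c = 35 − 14 = 21 → r_n = 165.8 kN.
  R_n,bearing = 1·181.6 + 1·165.8 = 347.4 kN → 347.4 / 2 = 174 kN.
Bolt shear governs: 65.5 kN.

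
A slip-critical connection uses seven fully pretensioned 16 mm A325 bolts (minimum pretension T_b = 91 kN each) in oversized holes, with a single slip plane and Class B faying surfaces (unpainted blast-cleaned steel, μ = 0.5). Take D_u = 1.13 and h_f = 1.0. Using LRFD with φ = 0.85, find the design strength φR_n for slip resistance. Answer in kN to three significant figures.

R_n = μ · D_u · h_f · T_b · n_s · n_b = 0.5 × 1.13 × 1.0 × 91 × 1 × 7 = 359.9 kN.
Design strength φR_n = 0.85 × 359.9 = 306 kN.

306 kN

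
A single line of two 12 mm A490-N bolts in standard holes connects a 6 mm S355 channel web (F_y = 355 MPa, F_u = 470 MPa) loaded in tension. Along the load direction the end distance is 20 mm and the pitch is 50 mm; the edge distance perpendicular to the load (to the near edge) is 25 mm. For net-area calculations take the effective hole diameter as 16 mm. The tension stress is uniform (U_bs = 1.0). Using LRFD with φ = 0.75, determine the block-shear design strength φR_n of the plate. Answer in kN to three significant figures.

Shear plane L_v = 20 + 1·50 = 70 mm; A_gv = 70 × 6 = 420 mm².
A_nv = (70 − 1.5·16) × 6 = 276 mm².
A_nt = (25 − 0.5·16) × 6 = 102 mm².
0.6 F_u A_nv = 77.83 kN; 0.6 F_y A_gv = 89.46 kN → shear rupture governs the shear term.
R_n = 77.83 + 1.0 × 470 × 102 / 1000 = 125.8 kN.
Design strength φR_n = 0.75 × 125.8 = 94.3 kN.

94.3 kN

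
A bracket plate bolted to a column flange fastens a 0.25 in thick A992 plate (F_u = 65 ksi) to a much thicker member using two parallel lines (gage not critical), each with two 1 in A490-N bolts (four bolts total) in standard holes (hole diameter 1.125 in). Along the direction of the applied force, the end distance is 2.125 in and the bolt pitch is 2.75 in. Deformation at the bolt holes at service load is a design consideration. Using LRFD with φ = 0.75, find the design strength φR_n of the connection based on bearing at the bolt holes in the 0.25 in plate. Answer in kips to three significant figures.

Per bolt r_n = 1.2 l_c t F_u ≤ 2.4 d t F_u; upper limit = 2.4 × 1 × 0.25 × 65 = 39 kips.
Edge bolt: l_c = 2.125 − 1.125/2 = 1.562 in → 1.2 × 1.562 × 0.25 × 65 = 30.47 → r_n = 30.47 kips.
Interior bolts: l_c = 2.75 − 1.125 = 1.625 in → 1.2 × 1.625 × 0.25 × 65 = 31.69 → r_n = 31.69 kips.
R_n = 2 × 30.47 + 2 × 31.69 = 124.3 kips.
Design strength φR_n = 0.75 × 124.3 = 93.2 kips.

93.2 kips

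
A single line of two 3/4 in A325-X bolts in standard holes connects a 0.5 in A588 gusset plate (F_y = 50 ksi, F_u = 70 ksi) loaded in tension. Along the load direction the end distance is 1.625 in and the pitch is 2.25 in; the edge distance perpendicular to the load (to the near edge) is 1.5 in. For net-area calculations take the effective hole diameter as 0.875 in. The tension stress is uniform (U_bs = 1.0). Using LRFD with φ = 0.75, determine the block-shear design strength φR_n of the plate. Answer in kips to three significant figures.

Shear plane L_v = 1.625 + 1·2.25 = 3.875 in; A_gv = 3.875 × 0.5 = 1.938 in².
A_nv = (3.875 − 1.5·0.875) × 0.5 = 1.281 in².
A_nt = (1.5 − 0.5·0.875) × 0.5 = 0.5312 in².
0.6 F_u A_nv = 53.81 kips; 0.6 F_y A_gv = 58.12 kips → shear rupture governs the shear term.
R_n = 53.81 + 1.0 × 70 × 0.5312 = 91 kips.
Design strength φR_n = 0.75 × 91 = 68.2 kips.

68.2 kips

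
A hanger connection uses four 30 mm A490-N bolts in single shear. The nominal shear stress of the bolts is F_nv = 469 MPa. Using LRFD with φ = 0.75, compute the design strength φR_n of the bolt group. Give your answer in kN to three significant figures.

A_b = π × 30² / 4 = 706.9 mm².
R_n = F_nv · A_b · n · n_s = 469 × 706.9 × 4 × 1 / 1000 = 1326 kN.
Design strength φR_n = 0.75 × 1326 = 995 kN.

995 kN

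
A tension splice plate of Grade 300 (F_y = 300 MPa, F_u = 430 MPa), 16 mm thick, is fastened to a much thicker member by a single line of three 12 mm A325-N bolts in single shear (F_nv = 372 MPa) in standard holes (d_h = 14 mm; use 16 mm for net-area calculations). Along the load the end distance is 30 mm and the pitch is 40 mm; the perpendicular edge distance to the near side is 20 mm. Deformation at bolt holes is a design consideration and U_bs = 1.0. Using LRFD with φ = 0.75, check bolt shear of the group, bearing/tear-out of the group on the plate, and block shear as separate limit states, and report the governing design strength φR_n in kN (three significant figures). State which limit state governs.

Bolt shear: A_b = π·12²/4 = 113.1 mm²; R_n = 372 × 113.1 × 3 × 1 / 1000 = 126.2 kN → 0.75 × 126.2 = 94.7 kN.
Bearing: edge l_c = 23, r_n = 189.9 kN; interior l_c = 26, r_n = 198.1 kN; R_n = 189.9 + 2·198.1 = 586.2 kN → 440 kN.
Block shear: A_gv = 1760, A_nv = 1120, A_nt = 192 mm²; R_n = min(0.6F_uA_nv, 0.6F_yA_gv) + U_bs·F_u·A_nt = 371.5 kN → 279 kN.
Bolt shear governs: 94.7 kN.

94.7 kN (bolt shear governs)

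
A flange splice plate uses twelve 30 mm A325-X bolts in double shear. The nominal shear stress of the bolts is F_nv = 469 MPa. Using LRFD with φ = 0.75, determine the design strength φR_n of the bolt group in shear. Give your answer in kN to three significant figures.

5970 kN

A_b = π × 30² / 4 = 706.9 mm².
R_n = F_nv · A_b · n · n_s = 469 × 706.9 × 12 × 2 / 1000 = 7956 kN.
Design strength φR_n = 0.75 × 7956 = 5970 kN.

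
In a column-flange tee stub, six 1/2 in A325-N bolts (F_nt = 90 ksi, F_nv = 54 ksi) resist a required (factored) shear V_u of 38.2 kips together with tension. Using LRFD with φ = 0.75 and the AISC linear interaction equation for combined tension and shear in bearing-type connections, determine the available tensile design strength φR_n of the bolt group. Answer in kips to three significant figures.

39.7 kips

A_b = π·0.5²/4 = 0.1963 in²; f_rv = 38.2 / (6 × 0.1963) = 32.43 ksi.
F'_nt = 1.3 F_nt − (F_nt / φF_nv) f_rv = 1.3·90 − (90/(0.75·54))·32.43 = 44.94 ksi, capped at F_nt → F'_nt = 44.94 ksi.
R_n = F'_nt · A_b · n = 44.94 × 0.1963 × 6 = 52.95 kips.
Design strength φR_n = 0.75 × 52.95 = 39.7 kips.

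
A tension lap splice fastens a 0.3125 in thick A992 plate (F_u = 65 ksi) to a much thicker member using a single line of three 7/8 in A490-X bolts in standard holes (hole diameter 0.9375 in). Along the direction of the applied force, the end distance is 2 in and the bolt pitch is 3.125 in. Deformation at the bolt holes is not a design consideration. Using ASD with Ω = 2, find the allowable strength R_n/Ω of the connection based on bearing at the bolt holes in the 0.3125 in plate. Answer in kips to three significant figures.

Per bolt r_n = 1.5 l_c t F_u ≤ 3.0 d t F_u; upper limit = 3.0 × 0.875 × 0.3125 × 65 = 53.32 kips.
Edge bolt: l_c = 2 − 0.9375/2 = 1.531 in → 1.5 × 1.531 × 0.3125 × 65 = 46.66 → r_n = 46.66 kips.
Interior bolts: l_c = 3.125 − 0.9375 = 2.188 in → 1.5 × 2.188 × 0.3125 × 65 = 66.65 → r_n = 53.32 kips.
R_n = 1 × 46.66 + 2 × 53.32 = 153.3 kips.
Allowable strength R_n/Ω = 153.3 / 2 = 76.6 kips.

76.6 kips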